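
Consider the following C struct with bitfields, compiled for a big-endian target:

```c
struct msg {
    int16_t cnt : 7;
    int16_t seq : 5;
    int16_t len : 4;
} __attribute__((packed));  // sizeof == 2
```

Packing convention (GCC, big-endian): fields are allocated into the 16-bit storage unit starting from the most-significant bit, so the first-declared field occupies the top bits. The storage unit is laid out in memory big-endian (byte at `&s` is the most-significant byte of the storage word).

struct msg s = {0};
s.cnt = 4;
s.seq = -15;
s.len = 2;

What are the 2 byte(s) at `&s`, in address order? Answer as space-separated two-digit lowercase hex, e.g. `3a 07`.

09 12

[9+:7] cnt=4 & 0x7f = 0x4; word=0x0800
[4+:5] seq=-15 & 0x1f = 0x11; word=0x0910
[0+:4] len=2 & 0xf = 0x2; word=0x0912
word = 0x0912 → big-endian bytes:
  [0]=0x09  [1]=0x12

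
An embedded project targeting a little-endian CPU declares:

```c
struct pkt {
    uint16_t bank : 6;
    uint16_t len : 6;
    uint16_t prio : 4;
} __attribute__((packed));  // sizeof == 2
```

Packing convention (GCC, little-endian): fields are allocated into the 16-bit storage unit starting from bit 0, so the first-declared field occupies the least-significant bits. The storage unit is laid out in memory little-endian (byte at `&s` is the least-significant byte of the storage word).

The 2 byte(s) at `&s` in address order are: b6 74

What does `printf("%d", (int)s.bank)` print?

54

[0]=0xb6 [1]=0x74 (little-endian) → word 0x74b6
bank:6 @ bit 0 → (0x74b6>>0)&0x3f = 0x36  ←
len:6 @ bit 6 → (0x74b6>>6)&0x3f = 0x12
prio:4 @ bit 12 → (0x74b6>>12)&0xf = 0x7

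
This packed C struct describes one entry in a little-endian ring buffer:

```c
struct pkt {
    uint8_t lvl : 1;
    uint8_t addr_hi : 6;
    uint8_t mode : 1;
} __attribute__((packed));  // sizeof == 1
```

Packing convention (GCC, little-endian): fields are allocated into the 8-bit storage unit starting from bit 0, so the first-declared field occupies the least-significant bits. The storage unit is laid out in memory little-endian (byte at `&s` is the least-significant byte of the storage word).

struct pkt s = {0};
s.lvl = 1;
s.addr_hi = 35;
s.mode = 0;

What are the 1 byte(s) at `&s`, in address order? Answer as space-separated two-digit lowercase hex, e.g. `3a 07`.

lvl (1b) val=1 bits=0x1 at bit 0: 0x01
addr_hi (6b) val=35 bits=0x23 at bit 1: 0x47
mode (1b) val=0 bits=0x0 at bit 7: 0x47
word = 0x47 → little-endian bytes:
  [0]=0x47

47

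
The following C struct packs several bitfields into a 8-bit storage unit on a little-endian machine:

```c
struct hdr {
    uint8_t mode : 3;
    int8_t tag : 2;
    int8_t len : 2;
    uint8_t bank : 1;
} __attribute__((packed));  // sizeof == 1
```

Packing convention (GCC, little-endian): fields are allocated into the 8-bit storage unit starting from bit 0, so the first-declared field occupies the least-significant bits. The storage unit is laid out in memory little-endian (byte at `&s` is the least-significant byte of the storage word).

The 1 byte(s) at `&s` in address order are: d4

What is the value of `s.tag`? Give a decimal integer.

-2

[0]=0xd4 (little-endian) → word 0xd4
mode [0+:3] = (word>>0) & 0x7 = 4
tag [3+:2] = (word>>3) & 0x3 = 2  ←
len [5+:2] = (word>>5) & 0x3 = 2
bank [7+:1] = (word>>7) & 0x1 = 1
tag signed 2b, MSB=1: 2 - 4 = -2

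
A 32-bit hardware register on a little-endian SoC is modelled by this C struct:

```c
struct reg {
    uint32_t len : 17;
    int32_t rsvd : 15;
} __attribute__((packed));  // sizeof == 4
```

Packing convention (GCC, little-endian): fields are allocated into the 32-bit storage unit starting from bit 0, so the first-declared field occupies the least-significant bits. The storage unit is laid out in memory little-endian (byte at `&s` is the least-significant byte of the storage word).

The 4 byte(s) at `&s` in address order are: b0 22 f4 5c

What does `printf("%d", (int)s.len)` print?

8880

[0]=0xb0 [1]=0x22 [2]=0xf4 [3]=0x5c (little-endian) → word 0x5cf422b0
len:17 @ bit 0 → (0x5cf422b0>>0)&0x1ffff = 0x22b0  ←
rsvd:15 @ bit 17 → (0x5cf422b0>>17)&0x7fff = 0x2e7a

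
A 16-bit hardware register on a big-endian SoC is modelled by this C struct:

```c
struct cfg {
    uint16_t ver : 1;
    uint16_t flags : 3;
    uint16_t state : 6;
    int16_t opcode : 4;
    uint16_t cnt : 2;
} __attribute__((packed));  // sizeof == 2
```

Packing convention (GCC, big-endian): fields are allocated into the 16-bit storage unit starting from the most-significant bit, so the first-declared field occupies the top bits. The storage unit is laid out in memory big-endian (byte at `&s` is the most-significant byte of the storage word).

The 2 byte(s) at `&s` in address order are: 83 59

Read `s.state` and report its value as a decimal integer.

13

[0]=0x83 [1]=0x59 (big-endian) → word 0x8359
ver [15+:1] = (word>>15) & 0x1 = 1
flags [12+:3] = (word>>12) & 0x7 = 0
state [6+:6] = (word>>6) & 0x3f = 13  ←
opcode [2+:4] = (word>>2) & 0xf = 6
cnt [0+:2] = (word>>0) & 0x3 = 1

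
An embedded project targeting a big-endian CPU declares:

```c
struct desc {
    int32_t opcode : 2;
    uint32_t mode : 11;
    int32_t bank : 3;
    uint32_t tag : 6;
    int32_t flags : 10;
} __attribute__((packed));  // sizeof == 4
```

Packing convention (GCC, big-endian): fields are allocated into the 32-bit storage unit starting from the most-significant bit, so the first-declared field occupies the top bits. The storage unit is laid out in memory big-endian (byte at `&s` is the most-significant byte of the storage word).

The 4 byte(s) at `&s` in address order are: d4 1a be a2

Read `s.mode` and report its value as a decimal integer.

[0]=0xd4 [1]=0x1a [2]=0xbe [3]=0xa2 (big-endian) → word 0xd41abea2
opcode:2 @ bit 30 → (0xd41abea2>>30)&0x3 = 0x3
mode:11 @ bit 19 → (0xd41abea2>>19)&0x7ff = 0x283  ←
bank:3 @ bit 16 → (0xd41abea2>>16)&0x7 = 0x2
tag:6 @ bit 10 → (0xd41abea2>>10)&0x3f = 0x2f
flags:10 @ bit 0 → (0xd41abea2>>0)&0x3ff = 0x2a2

643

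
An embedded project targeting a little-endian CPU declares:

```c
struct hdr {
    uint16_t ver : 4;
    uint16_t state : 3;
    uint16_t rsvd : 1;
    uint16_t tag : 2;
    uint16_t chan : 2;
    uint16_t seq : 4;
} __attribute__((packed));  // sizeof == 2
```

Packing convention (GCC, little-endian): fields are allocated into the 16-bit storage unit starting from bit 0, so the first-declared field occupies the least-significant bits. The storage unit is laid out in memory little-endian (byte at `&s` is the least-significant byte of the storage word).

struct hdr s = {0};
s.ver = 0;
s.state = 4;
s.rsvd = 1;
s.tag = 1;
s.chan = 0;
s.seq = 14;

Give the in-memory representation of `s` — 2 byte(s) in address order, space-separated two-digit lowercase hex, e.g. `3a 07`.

ver:4 = 0 → 0x0 << 0 → word 0x0000
state:3 = 4 → 0x4 << 4 → word 0x0040
rsvd:1 = 1 → 0x1 << 7 → word 0x00c0
tag:2 = 1 → 0x1 << 8 → word 0x01c0
chan:2 = 0 → 0x0 << 10 → word 0x01c0
seq:4 = 14 → 0xe << 12 → word 0xe1c0
word = 0xe1c0 → little-endian bytes:
  [0]=0xc0  [1]=0xe1

c0 e1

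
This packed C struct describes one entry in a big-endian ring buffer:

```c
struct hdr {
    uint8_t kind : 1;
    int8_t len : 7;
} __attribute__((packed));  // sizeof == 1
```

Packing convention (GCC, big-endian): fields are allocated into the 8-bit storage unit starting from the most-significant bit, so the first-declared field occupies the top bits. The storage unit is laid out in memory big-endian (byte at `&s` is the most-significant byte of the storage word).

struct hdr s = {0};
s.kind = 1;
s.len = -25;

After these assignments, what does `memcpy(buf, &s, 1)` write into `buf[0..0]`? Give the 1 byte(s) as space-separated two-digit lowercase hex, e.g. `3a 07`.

e7

kind:1 = 1 → 0x1 << 7 → word 0x80
len:7 = -25 → 0x67 << 0 → word 0xe7
word = 0xe7 → big-endian bytes:
  [0]=0xe7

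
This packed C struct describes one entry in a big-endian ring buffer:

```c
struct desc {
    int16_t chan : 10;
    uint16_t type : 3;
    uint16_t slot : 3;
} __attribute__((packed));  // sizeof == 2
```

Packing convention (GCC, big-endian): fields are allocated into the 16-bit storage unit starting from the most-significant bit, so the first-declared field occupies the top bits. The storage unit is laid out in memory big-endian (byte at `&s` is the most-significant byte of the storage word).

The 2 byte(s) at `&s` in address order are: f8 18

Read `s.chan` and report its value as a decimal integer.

[0]=0xf8 [1]=0x18 (big-endian) → word 0xf818
chan:10 @ bit 6 → (0xf818>>6)&0x3ff = 0x3e0  ←
type:3 @ bit 3 → (0xf818>>3)&0x7 = 0x3
slot:3 @ bit 0 → (0xf818>>0)&0x7 = 0x0
chan signed 10b, MSB=1: 992 - 1024 = -32

-32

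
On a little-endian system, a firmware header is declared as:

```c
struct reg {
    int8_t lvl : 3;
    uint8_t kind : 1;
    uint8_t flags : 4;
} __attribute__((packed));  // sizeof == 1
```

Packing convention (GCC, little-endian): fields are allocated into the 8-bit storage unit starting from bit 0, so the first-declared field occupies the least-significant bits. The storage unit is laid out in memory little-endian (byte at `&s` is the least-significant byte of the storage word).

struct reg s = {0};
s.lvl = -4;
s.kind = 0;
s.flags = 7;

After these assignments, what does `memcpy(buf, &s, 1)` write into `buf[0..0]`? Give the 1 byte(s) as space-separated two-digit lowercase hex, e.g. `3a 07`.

[0+:3] lvl=-4 & 0x7 = 0x4; word=0x04
[3+:1] kind=0 & 0x1 = 0x0; word=0x04
[4+:4] flags=7 & 0xf = 0x7; word=0x74
word = 0x74 → little-endian bytes:
  [0]=0x74

74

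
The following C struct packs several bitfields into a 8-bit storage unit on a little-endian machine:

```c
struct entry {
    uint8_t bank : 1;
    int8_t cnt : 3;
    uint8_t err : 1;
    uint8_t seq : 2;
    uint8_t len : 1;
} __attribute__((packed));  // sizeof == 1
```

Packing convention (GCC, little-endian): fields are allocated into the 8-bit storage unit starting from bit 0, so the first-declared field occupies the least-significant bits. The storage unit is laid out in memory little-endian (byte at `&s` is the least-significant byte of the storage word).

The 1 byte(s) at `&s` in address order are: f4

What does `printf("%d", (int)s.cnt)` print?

2

[0]=0xf4 (little-endian) → word 0xf4
bank [0+:1] = (word>>0) & 0x1 = 0
cnt [1+:3] = (word>>1) & 0x7 = 2  ←
err [4+:1] = (word>>4) & 0x1 = 1
seq [5+:2] = (word>>5) & 0x3 = 3
len [7+:1] = (word>>7) & 0x1 = 1
cnt signed 3b, MSB=0: value = 2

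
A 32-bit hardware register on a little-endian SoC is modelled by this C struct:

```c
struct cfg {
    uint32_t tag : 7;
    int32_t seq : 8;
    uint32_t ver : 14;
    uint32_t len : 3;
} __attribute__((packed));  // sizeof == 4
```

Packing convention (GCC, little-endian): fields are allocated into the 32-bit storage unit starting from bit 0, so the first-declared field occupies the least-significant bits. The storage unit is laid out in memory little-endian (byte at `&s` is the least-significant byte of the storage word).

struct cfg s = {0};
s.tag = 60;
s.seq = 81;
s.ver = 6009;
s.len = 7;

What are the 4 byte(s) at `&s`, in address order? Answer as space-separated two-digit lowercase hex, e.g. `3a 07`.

[0+:7] tag=60 & 0x7f = 0x3c; word=0x0000003c
[7+:8] seq=81 & 0xff = 0x51; word=0x000028bc
[15+:14] ver=6009 & 0x3fff = 0x1779; word=0x0bbca8bc
[29+:3] len=7 & 0x7 = 0x7; word=0xebbca8bc
word = 0xebbca8bc → little-endian bytes:
  [0]=0xbc  [1]=0xa8  [2]=0xbc  [3]=0xeb

bc a8 bc eb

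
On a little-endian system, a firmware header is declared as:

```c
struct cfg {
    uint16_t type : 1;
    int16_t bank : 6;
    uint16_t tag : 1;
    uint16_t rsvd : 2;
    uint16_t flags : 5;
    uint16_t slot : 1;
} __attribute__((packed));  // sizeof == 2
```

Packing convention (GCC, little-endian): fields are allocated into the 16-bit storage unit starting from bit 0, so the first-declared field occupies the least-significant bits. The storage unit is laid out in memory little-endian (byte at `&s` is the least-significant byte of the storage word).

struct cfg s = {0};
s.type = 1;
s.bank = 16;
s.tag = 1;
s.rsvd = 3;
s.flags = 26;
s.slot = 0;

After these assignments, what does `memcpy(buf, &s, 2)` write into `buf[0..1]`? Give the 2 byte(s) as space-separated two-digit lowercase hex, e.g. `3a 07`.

a1 6b

type (1b) val=1 bits=0x1 at bit 0: 0x0001
bank (6b) val=16 bits=0x10 at bit 1: 0x0021
tag (1b) val=1 bits=0x1 at bit 7: 0x00a1
rsvd (2b) val=3 bits=0x3 at bit 8: 0x03a1
flags (5b) val=26 bits=0x1a at bit 10: 0x6ba1
slot (1b) val=0 bits=0x0 at bit 15: 0x6ba1
word = 0x6ba1 → little-endian bytes:
  [0]=0xa1  [1]=0x6b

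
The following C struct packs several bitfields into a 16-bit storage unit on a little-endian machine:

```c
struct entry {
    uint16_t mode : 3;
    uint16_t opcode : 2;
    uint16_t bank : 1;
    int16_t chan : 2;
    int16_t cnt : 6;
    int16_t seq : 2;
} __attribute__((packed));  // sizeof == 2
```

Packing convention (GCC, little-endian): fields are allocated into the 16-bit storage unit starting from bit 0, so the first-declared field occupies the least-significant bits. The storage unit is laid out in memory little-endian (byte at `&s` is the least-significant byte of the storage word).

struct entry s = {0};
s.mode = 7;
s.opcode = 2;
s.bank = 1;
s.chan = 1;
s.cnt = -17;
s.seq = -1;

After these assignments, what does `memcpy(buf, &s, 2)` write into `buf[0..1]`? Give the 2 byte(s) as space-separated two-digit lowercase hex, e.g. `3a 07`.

77 ef

mode (3b) val=7 bits=0x7 at bit 0: 0x0007
opcode (2b) val=2 bits=0x2 at bit 3: 0x0017
bank (1b) val=1 bits=0x1 at bit 5: 0x0037
chan (2b) val=1 bits=0x1 at bit 6: 0x0077
cnt (6b) val=-17 bits=0x2f at bit 8: 0x2f77
seq (2b) val=-1 bits=0x3 at bit 14: 0xef77
word = 0xef77 → little-endian bytes:
  [0]=0x77  [1]=0xef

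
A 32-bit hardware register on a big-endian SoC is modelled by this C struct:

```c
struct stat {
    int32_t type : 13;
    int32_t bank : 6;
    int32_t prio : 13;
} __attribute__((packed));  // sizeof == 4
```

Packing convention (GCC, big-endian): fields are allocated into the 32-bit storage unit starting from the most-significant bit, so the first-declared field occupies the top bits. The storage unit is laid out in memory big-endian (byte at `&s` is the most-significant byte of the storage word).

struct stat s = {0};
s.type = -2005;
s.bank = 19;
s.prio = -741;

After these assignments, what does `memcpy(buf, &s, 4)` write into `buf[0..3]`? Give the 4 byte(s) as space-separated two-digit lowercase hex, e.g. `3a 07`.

type:13 = -2005 → 0x182b << 19 → word 0xc1580000
bank:6 = 19 → 0x13 << 13 → word 0xc15a6000
prio:13 = -741 → 0x1d1b << 0 → word 0xc15a7d1b
word = 0xc15a7d1b → big-endian bytes:
  [0]=0xc1  [1]=0x5a  [2]=0x7d  [3]=0x1b

c1 5a 7d 1b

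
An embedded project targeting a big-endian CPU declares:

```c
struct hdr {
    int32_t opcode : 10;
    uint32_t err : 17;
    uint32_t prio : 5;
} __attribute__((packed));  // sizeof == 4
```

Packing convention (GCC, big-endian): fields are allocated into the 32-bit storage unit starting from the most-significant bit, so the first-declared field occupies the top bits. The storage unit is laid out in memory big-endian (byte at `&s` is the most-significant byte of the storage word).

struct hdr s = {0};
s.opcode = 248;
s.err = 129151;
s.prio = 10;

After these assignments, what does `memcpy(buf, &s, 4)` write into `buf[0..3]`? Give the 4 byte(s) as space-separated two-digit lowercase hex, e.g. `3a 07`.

opcode:10 = 248 → 0xf8 << 22 → word 0x3e000000
err:17 = 129151 → 0x1f87f << 5 → word 0x3e3f0fe0
prio:5 = 10 → 0xa << 0 → word 0x3e3f0fea
word = 0x3e3f0fea → big-endian bytes:
  [0]=0x3e  [1]=0x3f  [2]=0x0f  [3]=0xea

3e 3f 0f ea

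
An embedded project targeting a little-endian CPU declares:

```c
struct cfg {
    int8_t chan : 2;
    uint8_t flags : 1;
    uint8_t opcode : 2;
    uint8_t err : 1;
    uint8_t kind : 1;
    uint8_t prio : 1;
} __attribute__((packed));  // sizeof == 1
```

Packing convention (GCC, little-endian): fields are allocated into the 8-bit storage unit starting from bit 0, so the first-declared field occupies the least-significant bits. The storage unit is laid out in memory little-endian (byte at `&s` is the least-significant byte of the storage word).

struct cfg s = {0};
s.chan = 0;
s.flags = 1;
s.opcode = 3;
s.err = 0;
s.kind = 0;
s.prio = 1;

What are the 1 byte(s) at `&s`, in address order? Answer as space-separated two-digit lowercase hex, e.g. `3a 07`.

9c

chan (2b) val=0 bits=0x0 at bit 0: 0x00
flags (1b) val=1 bits=0x1 at bit 2: 0x04
opcode (2b) val=3 bits=0x3 at bit 3: 0x1c
err (1b) val=0 bits=0x0 at bit 5: 0x1c
kind (1b) val=0 bits=0x0 at bit 6: 0x1c
prio (1b) val=1 bits=0x1 at bit 7: 0x9c
word = 0x9c → little-endian bytes:
  [0]=0x9c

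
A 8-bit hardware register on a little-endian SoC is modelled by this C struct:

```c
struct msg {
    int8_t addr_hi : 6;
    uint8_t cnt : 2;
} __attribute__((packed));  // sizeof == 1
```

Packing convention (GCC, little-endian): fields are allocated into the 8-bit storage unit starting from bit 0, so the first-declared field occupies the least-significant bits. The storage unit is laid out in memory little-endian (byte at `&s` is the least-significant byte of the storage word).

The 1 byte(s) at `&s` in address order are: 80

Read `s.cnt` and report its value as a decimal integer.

2

[0]=0x80 (little-endian) → word 0x80
addr_hi [0+:6] = (word>>0) & 0x3f = 0
cnt [6+:2] = (word>>6) & 0x3 = 2  ←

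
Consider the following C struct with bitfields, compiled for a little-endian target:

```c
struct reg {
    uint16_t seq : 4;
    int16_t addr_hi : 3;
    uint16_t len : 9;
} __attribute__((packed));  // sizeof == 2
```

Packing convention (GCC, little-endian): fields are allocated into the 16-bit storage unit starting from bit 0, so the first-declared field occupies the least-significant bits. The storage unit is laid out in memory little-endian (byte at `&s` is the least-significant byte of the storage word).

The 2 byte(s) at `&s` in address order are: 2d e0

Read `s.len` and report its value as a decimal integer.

448

[0]=0x2d [1]=0xe0 (little-endian) → word 0xe02d
seq [0+:4] = (word>>0) & 0xf = 13
addr_hi [4+:3] = (word>>4) & 0x7 = 2
len [7+:9] = (word>>7) & 0x1ff = 448  ←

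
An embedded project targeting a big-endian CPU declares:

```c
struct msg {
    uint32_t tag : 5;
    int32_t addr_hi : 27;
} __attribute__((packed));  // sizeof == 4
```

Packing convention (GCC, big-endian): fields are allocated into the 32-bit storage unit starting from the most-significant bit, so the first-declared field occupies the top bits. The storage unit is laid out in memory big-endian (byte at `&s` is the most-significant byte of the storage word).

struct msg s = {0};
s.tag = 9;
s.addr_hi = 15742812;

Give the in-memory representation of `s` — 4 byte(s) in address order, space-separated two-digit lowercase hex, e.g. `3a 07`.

[27+:5] tag=9 & 0x1f = 0x9; word=0x48000000
[0+:27] addr_hi=15742812 & 0x7ffffff = 0xf0375c; word=0x48f0375c
word = 0x48f0375c → big-endian bytes:
  [0]=0x48  [1]=0xf0  [2]=0x37  [3]=0x5c

48 f0 37 5c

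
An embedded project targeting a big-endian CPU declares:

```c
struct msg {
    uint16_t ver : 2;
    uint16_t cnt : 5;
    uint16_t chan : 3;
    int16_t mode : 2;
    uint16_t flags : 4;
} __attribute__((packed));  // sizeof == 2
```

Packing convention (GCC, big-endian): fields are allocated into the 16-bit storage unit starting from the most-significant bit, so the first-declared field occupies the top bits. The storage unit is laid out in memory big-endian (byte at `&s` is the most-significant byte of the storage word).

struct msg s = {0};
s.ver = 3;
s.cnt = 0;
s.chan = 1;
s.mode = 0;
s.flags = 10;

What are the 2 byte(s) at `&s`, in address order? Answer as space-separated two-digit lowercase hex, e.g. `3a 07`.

ver:2 = 3 → 0x3 << 14 → word 0xc000
cnt:5 = 0 → 0x0 << 9 → word 0xc000
chan:3 = 1 → 0x1 << 6 → word 0xc040
mode:2 = 0 → 0x0 << 4 → word 0xc040
flags:4 = 10 → 0xa << 0 → word 0xc04a
word = 0xc04a → big-endian bytes:
  [0]=0xc0  [1]=0x4a

c0 4a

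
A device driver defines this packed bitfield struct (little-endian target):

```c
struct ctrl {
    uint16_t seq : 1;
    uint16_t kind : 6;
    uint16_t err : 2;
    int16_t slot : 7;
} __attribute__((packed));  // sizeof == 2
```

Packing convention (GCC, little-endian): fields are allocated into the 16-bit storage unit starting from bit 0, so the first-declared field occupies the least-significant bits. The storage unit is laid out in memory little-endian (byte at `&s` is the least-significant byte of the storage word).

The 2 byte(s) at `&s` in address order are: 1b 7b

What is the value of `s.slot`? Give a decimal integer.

[0]=0x1b [1]=0x7b (little-endian) → word 0x7b1b
seq [0+:1] = (word>>0) & 0x1 = 1
kind [1+:6] = (word>>1) & 0x3f = 13
err [7+:2] = (word>>7) & 0x3 = 2
slot [9+:7] = (word>>9) & 0x7f = 61  ←
slot signed 7b, MSB=0: value = 61

61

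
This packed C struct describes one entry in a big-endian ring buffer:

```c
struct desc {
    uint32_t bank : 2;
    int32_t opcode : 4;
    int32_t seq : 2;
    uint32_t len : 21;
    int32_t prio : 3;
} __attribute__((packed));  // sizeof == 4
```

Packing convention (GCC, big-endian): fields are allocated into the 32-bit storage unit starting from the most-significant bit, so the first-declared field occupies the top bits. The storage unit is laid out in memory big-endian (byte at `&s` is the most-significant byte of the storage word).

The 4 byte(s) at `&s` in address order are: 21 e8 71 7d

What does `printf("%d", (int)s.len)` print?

1904175

[0]=0x21 [1]=0xe8 [2]=0x71 [3]=0x7d (big-endian) → word 0x21e8717d
bank [30+:2] = (word>>30) & 0x3 = 0
opcode [26+:4] = (word>>26) & 0xf = 8
seq [24+:2] = (word>>24) & 0x3 = 1
len [3+:21] = (word>>3) & 0x1fffff = 1904175  ←
prio [0+:3] = (word>>0) & 0x7 = 5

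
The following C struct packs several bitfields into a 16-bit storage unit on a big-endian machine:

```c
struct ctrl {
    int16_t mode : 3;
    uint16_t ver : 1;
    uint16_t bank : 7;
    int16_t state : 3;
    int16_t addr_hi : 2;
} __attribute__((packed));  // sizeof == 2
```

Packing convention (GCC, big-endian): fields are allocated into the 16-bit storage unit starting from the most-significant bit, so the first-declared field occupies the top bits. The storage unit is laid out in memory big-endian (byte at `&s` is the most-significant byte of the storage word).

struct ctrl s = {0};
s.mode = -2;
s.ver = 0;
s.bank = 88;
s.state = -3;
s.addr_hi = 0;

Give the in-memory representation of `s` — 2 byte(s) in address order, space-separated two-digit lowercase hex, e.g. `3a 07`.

cb 14

[13+:3] mode=-2 & 0x7 = 0x6; word=0xc000
[12+:1] ver=0 & 0x1 = 0x0; word=0xc000
[5+:7] bank=88 & 0x7f = 0x58; word=0xcb00
[2+:3] state=-3 & 0x7 = 0x5; word=0xcb14
[0+:2] addr_hi=0 & 0x3 = 0x0; word=0xcb14
word = 0xcb14 → big-endian bytes:
  [0]=0xcb  [1]=0x14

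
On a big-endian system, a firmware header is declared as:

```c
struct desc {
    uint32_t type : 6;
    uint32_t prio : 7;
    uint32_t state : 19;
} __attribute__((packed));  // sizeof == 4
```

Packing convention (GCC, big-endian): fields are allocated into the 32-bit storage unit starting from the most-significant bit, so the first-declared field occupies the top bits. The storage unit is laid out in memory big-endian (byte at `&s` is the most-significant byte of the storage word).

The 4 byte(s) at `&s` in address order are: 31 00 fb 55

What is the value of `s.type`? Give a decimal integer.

12

[0]=0x31 [1]=0x00 [2]=0xfb [3]=0x55 (big-endian) → word 0x3100fb55
type:6 @ bit 26 → (0x3100fb55>>26)&0x3f = 0xc  ←
prio:7 @ bit 19 → (0x3100fb55>>19)&0x7f = 0x20
state:19 @ bit 0 → (0x3100fb55>>0)&0x7ffff = 0xfb55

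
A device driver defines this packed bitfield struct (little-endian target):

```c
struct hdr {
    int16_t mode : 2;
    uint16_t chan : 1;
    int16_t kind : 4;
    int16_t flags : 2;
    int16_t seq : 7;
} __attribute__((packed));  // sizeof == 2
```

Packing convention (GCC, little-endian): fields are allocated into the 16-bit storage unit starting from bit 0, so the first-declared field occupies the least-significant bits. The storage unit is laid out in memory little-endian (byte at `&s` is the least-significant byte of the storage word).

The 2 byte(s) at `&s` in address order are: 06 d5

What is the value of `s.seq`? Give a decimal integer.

-22

[0]=0x06 [1]=0xd5 (little-endian) → word 0xd506
mode [0+:2] = (word>>0) & 0x3 = 2
chan [2+:1] = (word>>2) & 0x1 = 1
kind [3+:4] = (word>>3) & 0xf = 0
flags [7+:2] = (word>>7) & 0x3 = 2
seq [9+:7] = (word>>9) & 0x7f = 106  ←
seq signed 7b, MSB=1: 106 - 128 = -22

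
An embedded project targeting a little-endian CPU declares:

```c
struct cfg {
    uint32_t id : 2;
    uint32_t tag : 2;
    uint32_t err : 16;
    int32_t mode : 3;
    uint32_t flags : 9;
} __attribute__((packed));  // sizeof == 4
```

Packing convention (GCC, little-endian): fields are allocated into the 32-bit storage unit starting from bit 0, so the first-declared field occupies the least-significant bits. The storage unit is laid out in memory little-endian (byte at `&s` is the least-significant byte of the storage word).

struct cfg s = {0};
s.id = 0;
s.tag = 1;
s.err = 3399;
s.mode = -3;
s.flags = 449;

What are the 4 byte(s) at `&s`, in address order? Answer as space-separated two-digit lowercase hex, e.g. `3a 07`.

74 d4 d0 e0

[0+:2] id=0 & 0x3 = 0x0; word=0x00000000
[2+:2] tag=1 & 0x3 = 0x1; word=0x00000004
[4+:16] err=3399 & 0xffff = 0xd47; word=0x0000d474
[20+:3] mode=-3 & 0x7 = 0x5; word=0x0050d474
[23+:9] flags=449 & 0x1ff = 0x1c1; word=0xe0d0d474
word = 0xe0d0d474 → little-endian bytes:
  [0]=0x74  [1]=0xd4  [2]=0xd0  [3]=0xe0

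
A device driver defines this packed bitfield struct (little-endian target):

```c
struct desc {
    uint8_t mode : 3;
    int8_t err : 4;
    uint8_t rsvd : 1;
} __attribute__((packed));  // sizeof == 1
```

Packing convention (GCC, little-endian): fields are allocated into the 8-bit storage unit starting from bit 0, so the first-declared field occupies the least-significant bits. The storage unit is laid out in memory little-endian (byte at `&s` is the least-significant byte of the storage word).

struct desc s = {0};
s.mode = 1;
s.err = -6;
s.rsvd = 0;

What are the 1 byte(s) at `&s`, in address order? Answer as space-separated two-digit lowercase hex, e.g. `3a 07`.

51

mode (3b) val=1 bits=0x1 at bit 0: 0x01
err (4b) val=-6 bits=0xa at bit 3: 0x51
rsvd (1b) val=0 bits=0x0 at bit 7: 0x51
word = 0x51 → little-endian bytes:
  [0]=0x51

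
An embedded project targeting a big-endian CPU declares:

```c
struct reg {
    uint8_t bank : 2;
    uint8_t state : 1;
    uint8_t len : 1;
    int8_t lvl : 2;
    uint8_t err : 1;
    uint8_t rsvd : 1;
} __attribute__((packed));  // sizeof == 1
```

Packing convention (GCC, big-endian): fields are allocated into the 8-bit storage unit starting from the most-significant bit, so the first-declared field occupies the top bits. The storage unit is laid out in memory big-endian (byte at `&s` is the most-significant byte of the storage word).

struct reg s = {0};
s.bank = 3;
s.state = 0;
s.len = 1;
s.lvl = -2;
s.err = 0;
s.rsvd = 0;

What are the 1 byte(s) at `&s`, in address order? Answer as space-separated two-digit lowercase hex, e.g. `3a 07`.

bank:2 = 3 → 0x3 << 6 → word 0xc0
state:1 = 0 → 0x0 << 5 → word 0xc0
len:1 = 1 → 0x1 << 4 → word 0xd0
lvl:2 = -2 → 0x2 << 2 → word 0xd8
err:1 = 0 → 0x0 << 1 → word 0xd8
rsvd:1 = 0 → 0x0 << 0 → word 0xd8
word = 0xd8 → big-endian bytes:
  [0]=0xd8

d8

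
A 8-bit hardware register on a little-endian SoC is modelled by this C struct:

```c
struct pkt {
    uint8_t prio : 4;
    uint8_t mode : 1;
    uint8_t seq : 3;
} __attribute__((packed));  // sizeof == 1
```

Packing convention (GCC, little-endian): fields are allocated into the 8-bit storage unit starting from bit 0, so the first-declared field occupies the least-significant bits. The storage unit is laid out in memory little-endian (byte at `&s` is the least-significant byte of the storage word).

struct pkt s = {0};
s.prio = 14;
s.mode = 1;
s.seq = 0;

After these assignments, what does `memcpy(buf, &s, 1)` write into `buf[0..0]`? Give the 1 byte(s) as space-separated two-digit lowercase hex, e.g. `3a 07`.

1e

prio:4 = 14 → 0xe << 0 → word 0x0e
mode:1 = 1 → 0x1 << 4 → word 0x1e
seq:3 = 0 → 0x0 << 5 → word 0x1e
word = 0x1e → little-endian bytes:
  [0]=0x1e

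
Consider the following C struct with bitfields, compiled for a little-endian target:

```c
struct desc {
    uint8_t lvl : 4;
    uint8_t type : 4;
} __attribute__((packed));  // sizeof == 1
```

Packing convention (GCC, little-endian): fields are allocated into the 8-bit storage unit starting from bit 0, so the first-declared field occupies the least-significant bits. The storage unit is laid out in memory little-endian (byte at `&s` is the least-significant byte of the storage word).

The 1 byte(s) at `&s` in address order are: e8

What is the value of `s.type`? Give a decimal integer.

14

[0]=0xe8 (little-endian) → word 0xe8
lvl [0+:4] = (word>>0) & 0xf = 8
type [4+:4] = (word>>4) & 0xf = 14  ←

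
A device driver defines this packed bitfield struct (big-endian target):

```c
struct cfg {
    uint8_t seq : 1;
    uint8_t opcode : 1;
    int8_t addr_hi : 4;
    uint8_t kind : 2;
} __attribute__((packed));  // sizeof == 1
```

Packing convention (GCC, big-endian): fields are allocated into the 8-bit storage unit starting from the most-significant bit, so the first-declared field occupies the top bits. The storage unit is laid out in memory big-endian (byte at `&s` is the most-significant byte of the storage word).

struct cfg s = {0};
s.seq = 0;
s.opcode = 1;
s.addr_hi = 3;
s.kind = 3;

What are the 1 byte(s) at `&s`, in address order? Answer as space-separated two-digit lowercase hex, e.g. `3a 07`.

[7+:1] seq=0 & 0x1 = 0x0; word=0x00
[6+:1] opcode=1 & 0x1 = 0x1; word=0x40
[2+:4] addr_hi=3 & 0xf = 0x3; word=0x4c
[0+:2] kind=3 & 0x3 = 0x3; word=0x4f
word = 0x4f → big-endian bytes:
  [0]=0x4f

4f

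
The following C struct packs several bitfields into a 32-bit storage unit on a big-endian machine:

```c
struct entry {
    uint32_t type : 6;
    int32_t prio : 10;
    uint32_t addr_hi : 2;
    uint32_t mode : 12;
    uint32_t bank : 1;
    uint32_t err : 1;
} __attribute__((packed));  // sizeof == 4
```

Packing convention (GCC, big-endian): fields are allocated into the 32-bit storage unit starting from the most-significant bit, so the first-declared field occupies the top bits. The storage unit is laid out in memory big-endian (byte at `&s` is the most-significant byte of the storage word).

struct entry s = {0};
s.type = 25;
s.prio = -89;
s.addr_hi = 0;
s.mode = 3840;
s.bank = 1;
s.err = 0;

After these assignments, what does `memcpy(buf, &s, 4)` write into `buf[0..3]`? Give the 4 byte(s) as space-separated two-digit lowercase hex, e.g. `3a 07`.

67 a7 3c 02

type:6 = 25 → 0x19 << 26 → word 0x64000000
prio:10 = -89 → 0x3a7 << 16 → word 0x67a70000
addr_hi:2 = 0 → 0x0 << 14 → word 0x67a70000
mode:12 = 3840 → 0xf00 << 2 → word 0x67a73c00
bank:1 = 1 → 0x1 << 1 → word 0x67a73c02
err:1 = 0 → 0x0 << 0 → word 0x67a73c02
word = 0x67a73c02 → big-endian bytes:
  [0]=0x67  [1]=0xa7  [2]=0x3c  [3]=0x02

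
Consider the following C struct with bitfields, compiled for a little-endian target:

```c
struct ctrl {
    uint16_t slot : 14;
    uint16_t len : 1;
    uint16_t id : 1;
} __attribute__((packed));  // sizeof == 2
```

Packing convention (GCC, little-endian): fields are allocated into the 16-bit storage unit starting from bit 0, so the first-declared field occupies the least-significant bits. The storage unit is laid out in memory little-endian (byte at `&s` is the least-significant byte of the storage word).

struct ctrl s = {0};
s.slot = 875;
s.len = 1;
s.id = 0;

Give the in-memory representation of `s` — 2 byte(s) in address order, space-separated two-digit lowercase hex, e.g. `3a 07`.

slot:14 = 875 → 0x36b << 0 → word 0x036b
len:1 = 1 → 0x1 << 14 → word 0x436b
id:1 = 0 → 0x0 << 15 → word 0x436b
word = 0x436b → little-endian bytes:
  [0]=0x6b  [1]=0x43

6b 43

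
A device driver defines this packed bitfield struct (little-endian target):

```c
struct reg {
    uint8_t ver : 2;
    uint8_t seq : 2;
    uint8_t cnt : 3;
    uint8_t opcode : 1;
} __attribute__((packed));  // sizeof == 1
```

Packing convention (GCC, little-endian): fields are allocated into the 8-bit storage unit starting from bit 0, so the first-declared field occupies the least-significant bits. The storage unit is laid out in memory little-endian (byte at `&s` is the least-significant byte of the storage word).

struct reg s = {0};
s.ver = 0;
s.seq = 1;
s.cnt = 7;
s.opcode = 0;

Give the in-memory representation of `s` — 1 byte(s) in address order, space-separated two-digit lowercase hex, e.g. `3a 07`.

74

ver (2b) val=0 bits=0x0 at bit 0: 0x00
seq (2b) val=1 bits=0x1 at bit 2: 0x04
cnt (3b) val=7 bits=0x7 at bit 4: 0x74
opcode (1b) val=0 bits=0x0 at bit 7: 0x74
word = 0x74 → little-endian bytes:
  [0]=0x74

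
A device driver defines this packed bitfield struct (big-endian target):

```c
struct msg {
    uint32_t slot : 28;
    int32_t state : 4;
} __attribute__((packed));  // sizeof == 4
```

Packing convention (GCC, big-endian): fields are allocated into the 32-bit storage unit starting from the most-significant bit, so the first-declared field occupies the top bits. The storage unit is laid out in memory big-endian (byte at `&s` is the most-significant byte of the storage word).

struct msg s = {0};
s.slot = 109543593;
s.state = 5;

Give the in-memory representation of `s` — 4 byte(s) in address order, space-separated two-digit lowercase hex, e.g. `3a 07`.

68 78 0a 95

[4+:28] slot=109543593 & 0xfffffff = 0x68780a9; word=0x68780a90
[0+:4] state=5 & 0xf = 0x5; word=0x68780a95
word = 0x68780a95 → big-endian bytes:
  [0]=0x68  [1]=0x78  [2]=0x0a  [3]=0x95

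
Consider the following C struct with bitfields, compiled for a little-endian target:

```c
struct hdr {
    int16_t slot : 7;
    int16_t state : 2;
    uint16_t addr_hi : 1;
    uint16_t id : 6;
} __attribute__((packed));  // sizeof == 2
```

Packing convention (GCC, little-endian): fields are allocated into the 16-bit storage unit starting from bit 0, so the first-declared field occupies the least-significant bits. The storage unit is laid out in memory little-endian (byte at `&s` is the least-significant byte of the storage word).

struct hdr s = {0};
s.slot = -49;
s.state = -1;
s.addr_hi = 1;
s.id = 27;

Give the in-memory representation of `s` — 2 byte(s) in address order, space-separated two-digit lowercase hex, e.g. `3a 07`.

slot (7b) val=-49 bits=0x4f at bit 0: 0x004f
state (2b) val=-1 bits=0x3 at bit 7: 0x01cf
addr_hi (1b) val=1 bits=0x1 at bit 9: 0x03cf
id (6b) val=27 bits=0x1b at bit 10: 0x6fcf
word = 0x6fcf → little-endian bytes:
  [0]=0xcf  [1]=0x6f

cf 6f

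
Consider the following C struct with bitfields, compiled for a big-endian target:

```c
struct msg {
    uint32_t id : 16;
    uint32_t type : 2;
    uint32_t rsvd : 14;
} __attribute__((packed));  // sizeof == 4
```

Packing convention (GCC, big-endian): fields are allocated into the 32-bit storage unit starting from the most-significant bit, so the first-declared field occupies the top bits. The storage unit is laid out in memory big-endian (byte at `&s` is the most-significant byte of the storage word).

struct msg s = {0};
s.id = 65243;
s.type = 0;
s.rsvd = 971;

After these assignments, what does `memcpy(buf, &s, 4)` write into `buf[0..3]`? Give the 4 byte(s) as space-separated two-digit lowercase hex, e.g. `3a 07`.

id:16 = 65243 → 0xfedb << 16 → word 0xfedb0000
type:2 = 0 → 0x0 << 14 → word 0xfedb0000
rsvd:14 = 971 → 0x3cb << 0 → word 0xfedb03cb
word = 0xfedb03cb → big-endian bytes:
  [0]=0xfe  [1]=0xdb  [2]=0x03  [3]=0xcb

fe db 03 cb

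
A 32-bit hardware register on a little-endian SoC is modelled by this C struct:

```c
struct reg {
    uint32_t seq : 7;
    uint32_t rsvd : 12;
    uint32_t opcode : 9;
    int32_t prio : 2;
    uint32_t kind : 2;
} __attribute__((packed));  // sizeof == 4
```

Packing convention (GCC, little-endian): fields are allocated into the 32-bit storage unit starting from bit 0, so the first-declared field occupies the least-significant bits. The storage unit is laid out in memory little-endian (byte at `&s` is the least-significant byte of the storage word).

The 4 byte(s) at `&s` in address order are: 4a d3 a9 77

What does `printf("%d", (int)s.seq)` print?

74

[0]=0x4a [1]=0xd3 [2]=0xa9 [3]=0x77 (little-endian) → word 0x77a9d34a
seq [0+:7] = (word>>0) & 0x7f = 74  ←
rsvd [7+:12] = (word>>7) & 0xfff = 934
opcode [19+:9] = (word>>19) & 0x1ff = 245
prio [28+:2] = (word>>28) & 0x3 = 3
kind [30+:2] = (word>>30) & 0x3 = 1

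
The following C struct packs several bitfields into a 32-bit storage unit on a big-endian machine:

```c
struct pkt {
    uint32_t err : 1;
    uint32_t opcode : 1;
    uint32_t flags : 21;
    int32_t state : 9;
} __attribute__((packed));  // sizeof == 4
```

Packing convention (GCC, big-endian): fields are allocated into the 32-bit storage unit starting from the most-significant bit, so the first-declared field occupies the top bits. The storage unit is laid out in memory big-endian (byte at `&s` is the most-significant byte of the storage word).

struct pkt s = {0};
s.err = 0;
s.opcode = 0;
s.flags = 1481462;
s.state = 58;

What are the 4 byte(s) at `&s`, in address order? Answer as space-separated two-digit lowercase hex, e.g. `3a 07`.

err (1b) val=0 bits=0x0 at bit 31: 0x00000000
opcode (1b) val=0 bits=0x0 at bit 30: 0x00000000
flags (21b) val=1481462 bits=0x169af6 at bit 9: 0x2d35ec00
state (9b) val=58 bits=0x3a at bit 0: 0x2d35ec3a
word = 0x2d35ec3a → big-endian bytes:
  [0]=0x2d  [1]=0x35  [2]=0xec  [3]=0x3a

2d 35 ec 3a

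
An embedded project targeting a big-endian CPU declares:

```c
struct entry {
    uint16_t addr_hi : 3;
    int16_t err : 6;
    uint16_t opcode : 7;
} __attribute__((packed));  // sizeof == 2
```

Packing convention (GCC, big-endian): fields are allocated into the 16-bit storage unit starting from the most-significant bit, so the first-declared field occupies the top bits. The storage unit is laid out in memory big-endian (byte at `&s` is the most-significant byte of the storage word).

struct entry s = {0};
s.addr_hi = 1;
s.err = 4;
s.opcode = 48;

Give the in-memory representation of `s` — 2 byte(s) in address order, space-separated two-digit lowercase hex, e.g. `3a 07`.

22 30

[13+:3] addr_hi=1 & 0x7 = 0x1; word=0x2000
[7+:6] err=4 & 0x3f = 0x4; word=0x2200
[0+:7] opcode=48 & 0x7f = 0x30; word=0x2230
word = 0x2230 → big-endian bytes:
  [0]=0x22  [1]=0x30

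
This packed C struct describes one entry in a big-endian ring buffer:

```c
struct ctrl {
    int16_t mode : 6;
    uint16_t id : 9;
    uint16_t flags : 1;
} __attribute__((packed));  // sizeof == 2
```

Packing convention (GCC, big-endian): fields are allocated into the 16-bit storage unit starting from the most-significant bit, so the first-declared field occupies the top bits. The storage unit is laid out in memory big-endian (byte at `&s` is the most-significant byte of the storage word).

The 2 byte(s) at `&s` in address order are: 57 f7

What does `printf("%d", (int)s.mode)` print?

21

[0]=0x57 [1]=0xf7 (big-endian) → word 0x57f7
mode [10+:6] = (word>>10) & 0x3f = 21  ←
id [1+:9] = (word>>1) & 0x1ff = 507
flags [0+:1] = (word>>0) & 0x1 = 1
mode signed 6b, MSB=0: value = 21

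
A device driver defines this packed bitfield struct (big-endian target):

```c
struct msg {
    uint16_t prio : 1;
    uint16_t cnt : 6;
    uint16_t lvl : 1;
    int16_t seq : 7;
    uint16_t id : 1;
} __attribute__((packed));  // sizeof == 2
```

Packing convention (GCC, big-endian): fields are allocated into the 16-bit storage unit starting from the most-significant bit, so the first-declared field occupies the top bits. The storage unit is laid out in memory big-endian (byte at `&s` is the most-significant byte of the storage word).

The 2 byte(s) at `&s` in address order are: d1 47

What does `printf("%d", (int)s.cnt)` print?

[0]=0xd1 [1]=0x47 (big-endian) → word 0xd147
prio [15+:1] = (word>>15) & 0x1 = 1
cnt [9+:6] = (word>>9) & 0x3f = 40  ←
lvl [8+:1] = (word>>8) & 0x1 = 1
seq [1+:7] = (word>>1) & 0x7f = 35
id [0+:1] = (word>>0) & 0x1 = 1

40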